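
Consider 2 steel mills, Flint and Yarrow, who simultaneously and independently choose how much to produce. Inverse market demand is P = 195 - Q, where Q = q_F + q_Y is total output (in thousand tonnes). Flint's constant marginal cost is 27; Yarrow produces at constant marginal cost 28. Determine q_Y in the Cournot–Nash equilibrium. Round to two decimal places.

55.33

Flint's profit: π_F = (195 - Q)q_F - (27q_F). Setting ∂π_F/∂q_F = 0: 168 - 2q_F - (q_Y) = 0.
Yarrow's profit: π_Y = (195 - Q)q_Y - (28q_Y). Setting ∂π_Y/∂q_Y = 0: 167 - 2q_Y - (q_F) = 0.
Best responses: q_F = (168 - q_Y)/2, q_Y = (167 - q_F)/2.
Solving the pair: q_F = 169/3, q_Y = 166/3.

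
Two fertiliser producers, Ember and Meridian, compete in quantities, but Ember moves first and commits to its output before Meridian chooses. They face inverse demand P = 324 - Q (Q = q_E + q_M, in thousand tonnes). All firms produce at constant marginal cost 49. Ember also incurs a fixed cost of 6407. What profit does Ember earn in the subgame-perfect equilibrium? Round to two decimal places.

3046.13

Solve by backward induction. Given q_E, the follower Meridian maximises π_M = (324 - q_E - q_M)q_M - 49q_M.
∂π_M/∂q_M = 275 - q_E - 2q_M = 0 gives the reaction function q_M = (275 - q_E)/2.
The leader anticipates this reaction. Substituting into P = 324 - Q gives P = 373/2 - (1/2)q_E, so π_E = (373/2 - (1/2)q_E)q_E - 49q_E.
Maximising: ∂π_E/∂q_E = 275/2 - q_E = 0, giving q_E = 275/2.
Then q_M = (275 - 275/2)/2 = 275/4.
Price P = 324 - 825/4 = 471/4.
Ember's profit: (471/4 - 49)·(275/2) - 6407 = 3046.1250.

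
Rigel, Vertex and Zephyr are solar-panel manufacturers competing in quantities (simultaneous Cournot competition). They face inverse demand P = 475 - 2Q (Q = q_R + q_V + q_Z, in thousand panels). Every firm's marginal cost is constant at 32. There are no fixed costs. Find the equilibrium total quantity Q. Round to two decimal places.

A representative firm's profit is π_i = q_i(475 - 2Q) - 32q_i.
Setting ∂π_i/∂q_i = 0 with rivals' quantities fixed: 443 - 4q_i - 2·Σ_{j≠i} q_j = 0.
By symmetry each firm produces the same amount; substituting Σ_{j≠i} q_j = 2q_i yields q_i = 443/8.
Total output Q = 443/8 + 443/8 + 443/8 = 1329/8.

166.13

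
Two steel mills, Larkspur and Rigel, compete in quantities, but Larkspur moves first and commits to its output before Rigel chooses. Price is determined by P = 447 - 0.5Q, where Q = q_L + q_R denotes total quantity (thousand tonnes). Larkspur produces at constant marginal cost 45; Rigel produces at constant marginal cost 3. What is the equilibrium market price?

135

The follower Rigel best-responds to any q_L: π_R = (447 - 0.5Q)q_R - 3q_R.
Follower FOC: 444 - (1/2)q_L - q_R = 0, so q_R(q_L) = (444 - (1/2)q_L).
The leader anticipates this reaction. Substituting into P = 447 - 0.5Q gives P = 225 - (1/4)q_L, so π_L = (225 - (1/4)q_L)q_L - 45q_L.
Maximising: ∂π_L/∂q_L = 180 - (1/2)q_L = 0, giving q_L = 360.
Then q_R = (444 - (1/2)·360) = 264.
Total output Q = 624, so price P = 447 - (1/2)·624 = 135.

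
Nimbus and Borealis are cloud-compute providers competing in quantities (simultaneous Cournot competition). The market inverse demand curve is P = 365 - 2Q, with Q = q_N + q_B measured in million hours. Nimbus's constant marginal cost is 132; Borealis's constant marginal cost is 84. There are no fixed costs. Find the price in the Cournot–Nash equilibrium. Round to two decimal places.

Nimbus's profit: π_N = (365 - 2Q)q_N - (132q_N). Setting ∂π_N/∂q_N = 0: 233 - 4q_N - 2(q_B) = 0.
Borealis's profit: π_B = (365 - 2Q)q_B - (84q_B). Setting ∂π_B/∂q_B = 0: 281 - 4q_B - 2(q_N) = 0.
So q_N = (233 - 2q_B)/4 and q_B = (281 - 2q_N)/4.
Substituting one into the other gives q_N = 185/6 and q_B = 329/6.
Total output Q = 257/3, so price P = 365 - 2·(257/3) = 581/3.

193.67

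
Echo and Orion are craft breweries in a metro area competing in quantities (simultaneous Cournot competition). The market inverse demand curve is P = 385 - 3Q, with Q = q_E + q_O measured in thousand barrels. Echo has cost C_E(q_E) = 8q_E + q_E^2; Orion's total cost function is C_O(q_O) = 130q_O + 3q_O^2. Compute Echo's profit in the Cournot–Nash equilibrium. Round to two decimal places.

Echo's profit: π_E = (385 - 3Q)q_E - (8q_E + q_E²). Setting ∂π_E/∂q_E = 0: 377 - 8q_E - 3(q_O) = 0.
Orion's first-order condition: 255 - 12q_O - 3(q_E) = 0.
So q_E = (377 - 3q_O)/8 and q_O = (255 - 3q_E)/12.
Solving the pair: q_E = 1253/29, q_O = 303/29.
Price P = 385 - 3·(1556/29) = 224.0345.
Echo's profit: 224.0345·(1253/29) - 8·(1253/29) - (1253/29)² = 7467.3436.

7467.34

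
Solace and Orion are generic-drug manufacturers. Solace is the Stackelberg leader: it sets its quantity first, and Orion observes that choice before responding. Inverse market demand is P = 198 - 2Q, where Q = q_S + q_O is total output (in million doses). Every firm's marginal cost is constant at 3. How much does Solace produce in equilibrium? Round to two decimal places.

The follower Orion best-responds to any q_S: π_O = (198 - 2Q)q_O - 3q_O.
∂π_O/∂q_O = 195 - 2q_S - 4q_O = 0 gives the reaction function q_O = (195 - 2q_S)/4.
Solace substitutes q_O(q_S) into its own profit: π_S = q_S(198 - 2q_S - (195 - 2q_S)/2) - 3q_S = (201/2 - q_S)q_S - 3q_S.
The leader's first-order condition 195/2 - 2q_S = 0 yields q_S = 195/4.
Then q_O = (195 - 2·(195/4))/4 = 195/8.

48.75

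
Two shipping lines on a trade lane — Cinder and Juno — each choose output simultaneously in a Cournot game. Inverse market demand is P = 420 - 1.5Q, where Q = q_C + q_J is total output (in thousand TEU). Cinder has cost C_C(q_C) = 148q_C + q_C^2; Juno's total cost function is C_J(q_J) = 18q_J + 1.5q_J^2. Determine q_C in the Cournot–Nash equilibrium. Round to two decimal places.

Cinder's profit: π_C = (420 - 1.5Q)q_C - (148q_C + q_C²). Setting ∂π_C/∂q_C = 0: 272 - 5q_C - (3/2)(q_J) = 0.
Juno's first-order condition: 402 - 6q_J - (3/2)(q_C) = 0.
Best responses: q_C = (272 - (3/2)q_J)/5, q_J = (402 - (3/2)q_C)/6.
Substituting one into the other gives q_C = 1372/37 and q_J = 57.7297.

37.08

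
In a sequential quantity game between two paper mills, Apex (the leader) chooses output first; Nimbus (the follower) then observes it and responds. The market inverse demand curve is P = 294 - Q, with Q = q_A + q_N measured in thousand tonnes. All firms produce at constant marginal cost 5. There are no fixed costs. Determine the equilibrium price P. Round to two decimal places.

77.25

Solve by backward induction. Given q_A, the follower Nimbus maximises π_N = (294 - q_A - q_N)q_N - 5q_N.
Setting the follower's marginal profit to zero, 289 - q_A - 2q_N = 0, i.e. q_N = (289 - q_A)/2.
Apex substitutes q_N(q_A) into its own profit: π_A = q_A(294 - q_A - (289 - q_A)/2) - 5q_A = (299/2 - (1/2)q_A)q_A - 5q_A.
Maximising: ∂π_A/∂q_A = 289/2 - q_A = 0, giving q_A = 289/2.
Then q_N = (289 - 289/2)/2 = 289/4.
Total output Q = 867/4, so price P = 294 - 867/4 = 309/4.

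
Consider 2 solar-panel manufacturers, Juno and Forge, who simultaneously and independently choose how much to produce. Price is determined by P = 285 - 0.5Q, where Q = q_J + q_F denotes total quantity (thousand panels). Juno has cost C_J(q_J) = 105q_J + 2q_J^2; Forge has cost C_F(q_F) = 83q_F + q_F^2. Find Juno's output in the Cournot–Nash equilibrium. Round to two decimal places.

Juno's profit: π_J = (285 - 0.5Q)q_J - (105q_J + 2q_J²). Setting ∂π_J/∂q_J = 0: 180 - 5q_J - (1/2)(q_F) = 0.
Forge's first-order condition: 202 - 3q_F - (1/2)(q_J) = 0.
Best responses: q_J = (180 - (1/2)q_F)/5, q_F = (202 - (1/2)q_J)/3.
Substituting one into the other gives q_J = 1756/59 and q_F = 62.3729.

29.76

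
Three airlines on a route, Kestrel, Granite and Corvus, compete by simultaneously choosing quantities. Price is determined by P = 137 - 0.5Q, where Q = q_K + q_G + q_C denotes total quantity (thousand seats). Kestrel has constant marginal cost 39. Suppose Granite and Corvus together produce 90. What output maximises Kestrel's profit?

With rivals' combined output fixed at 90, Kestrel's profit is π_K = (137 - (1/2)·90 - (1/2)q_K)q_K - (39q_K) = (92 - (1/2)q_K)q_K - (39q_K).
∂π_K/∂q_K = 53 - q_K = 0, so q_K = 53.

53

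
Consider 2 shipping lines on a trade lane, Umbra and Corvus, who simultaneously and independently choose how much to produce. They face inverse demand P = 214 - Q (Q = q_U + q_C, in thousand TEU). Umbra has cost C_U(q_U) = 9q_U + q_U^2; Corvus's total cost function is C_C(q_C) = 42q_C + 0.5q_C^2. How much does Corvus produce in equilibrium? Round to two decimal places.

43.91

Umbra's profit: π_U = (214 - Q)q_U - (9q_U + q_U²). Setting ∂π_U/∂q_U = 0: 205 - 4q_U - (q_C) = 0.
Corvus's first-order condition: 172 - 3q_C - (q_U) = 0.
Best responses: q_U = (205 - q_C)/4, q_C = (172 - q_U)/3.
Substituting one into the other gives q_U = 443/11 and q_C = 483/11.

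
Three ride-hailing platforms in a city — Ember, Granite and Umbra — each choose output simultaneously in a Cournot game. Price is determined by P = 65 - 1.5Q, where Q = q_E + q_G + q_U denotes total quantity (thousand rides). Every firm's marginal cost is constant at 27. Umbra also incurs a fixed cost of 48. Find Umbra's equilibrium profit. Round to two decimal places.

12.17

A representative firm's profit is π_i = q_i(65 - 1.5Q) - 27q_i.
First-order condition (treating rivals' output as given): 38 - 3q_i - (3/2)·Σ_{j≠i} q_j = 0.
With identical firms every q_j equals q_i, so Σ_{j≠i} q_j = 2q_i and 38 = 6q_i, giving q_i = 19/3.
Price P = 65 - (3/2)·19 = 73/2.
Umbra's profit: (73/2 - 27)·(19/3) - 48 = 73/6.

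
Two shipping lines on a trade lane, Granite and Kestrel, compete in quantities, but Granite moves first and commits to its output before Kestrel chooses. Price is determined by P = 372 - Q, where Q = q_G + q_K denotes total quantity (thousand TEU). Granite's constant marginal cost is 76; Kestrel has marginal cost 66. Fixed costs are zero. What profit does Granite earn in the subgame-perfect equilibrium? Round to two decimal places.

The follower Kestrel best-responds to any q_G: π_K = (372 - Q)q_K - 66q_K.
∂π_K/∂q_K = 306 - q_G - 2q_K = 0 gives the reaction function q_K = (306 - q_G)/2.
The leader anticipates this reaction. Substituting into P = 372 - Q gives P = 219 - (1/2)q_G, so π_G = (219 - (1/2)q_G)q_G - 76q_G.
Leader FOC: 143 - q_G = 0, so q_G = 143.
Then q_K = (306 - 143)/2 = 163/2.
Price P = 372 - 449/2 = 295/2.
Granite's profit: (295/2 - 76)·143 = 10224.5000.

10224.50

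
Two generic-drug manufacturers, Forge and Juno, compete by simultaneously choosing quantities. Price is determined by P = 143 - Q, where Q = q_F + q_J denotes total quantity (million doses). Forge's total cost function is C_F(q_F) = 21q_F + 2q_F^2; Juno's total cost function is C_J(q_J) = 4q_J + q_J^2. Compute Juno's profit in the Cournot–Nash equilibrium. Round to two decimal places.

Forge's profit: π_F = (143 - Q)q_F - (21q_F + 2q_F²). Setting ∂π_F/∂q_F = 0: 122 - 6q_F - (q_J) = 0.
Juno's profit: π_J = (143 - Q)q_J - (4q_J + q_J²). Setting ∂π_J/∂q_J = 0: 139 - 4q_J - (q_F) = 0.
Best responses: q_F = (122 - q_J)/6, q_J = (139 - q_F)/4.
Substituting one into the other gives q_F = 349/23 and q_J = 712/23.
Price P = 143 - 1061/23 = 96.8696.
Juno's profit: 96.8696·(712/23) - 4·(712/23) - (712/23)² = 1916.6125.

1916.61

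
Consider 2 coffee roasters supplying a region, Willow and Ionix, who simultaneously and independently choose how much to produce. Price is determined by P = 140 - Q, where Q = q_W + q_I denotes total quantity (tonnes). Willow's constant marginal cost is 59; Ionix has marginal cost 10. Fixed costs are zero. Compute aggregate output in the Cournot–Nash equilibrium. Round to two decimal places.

70.33

Willow's profit: π_W = (140 - Q)q_W - (59q_W). Setting ∂π_W/∂q_W = 0: 81 - 2q_W - (q_I) = 0.
Ionix's profit: π_I = (140 - Q)q_I - (10q_I). Setting ∂π_I/∂q_I = 0: 130 - 2q_I - (q_W) = 0.
So q_W = (81 - q_I)/2 and q_I = (130 - q_W)/2.
Solving the pair: q_W = 32/3, q_I = 179/3.
Total output Q = 32/3 + 179/3 = 211/3.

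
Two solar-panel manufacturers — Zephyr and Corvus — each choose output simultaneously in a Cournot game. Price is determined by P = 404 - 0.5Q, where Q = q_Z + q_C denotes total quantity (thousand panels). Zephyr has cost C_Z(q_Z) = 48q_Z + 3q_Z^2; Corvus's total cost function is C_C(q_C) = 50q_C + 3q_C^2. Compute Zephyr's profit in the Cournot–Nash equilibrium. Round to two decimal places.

Zephyr's profit: π_Z = (404 - 0.5Q)q_Z - (48q_Z + 3q_Z²). Setting ∂π_Z/∂q_Z = 0: 356 - 7q_Z - (1/2)(q_C) = 0.
Corvus's first-order condition: 354 - 7q_C - (1/2)(q_Z) = 0.
So q_Z = (356 - (1/2)q_C)/7 and q_C = (354 - (1/2)q_Z)/7.
Solving the pair: q_Z = 1852/39, q_C = 1840/39.
Price P = 404 - (1/2)·(284/3) = 1070/3.
Zephyr's profit: (1070/3)·(1852/39) - 48·(1852/39) - 3(1852/39)² = 7892.6128.

7892.61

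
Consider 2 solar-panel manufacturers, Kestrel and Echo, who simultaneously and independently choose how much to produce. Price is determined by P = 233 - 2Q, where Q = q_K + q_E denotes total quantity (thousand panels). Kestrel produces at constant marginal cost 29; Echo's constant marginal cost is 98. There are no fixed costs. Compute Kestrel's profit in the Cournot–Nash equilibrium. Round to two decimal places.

Kestrel's profit: π_K = (233 - 2Q)q_K - (29q_K). Setting ∂π_K/∂q_K = 0: 204 - 4q_K - 2(q_E) = 0.
Echo's first-order condition: 135 - 4q_E - 2(q_K) = 0.
Best responses: q_K = (204 - 2q_E)/4, q_E = (135 - 2q_K)/4.
Substituting one into the other gives q_K = 91/2 and q_E = 11.
Price P = 233 - 2·(113/2) = 120.
Kestrel's profit: (120 - 29)·(91/2) = 4140.5000.

4140.50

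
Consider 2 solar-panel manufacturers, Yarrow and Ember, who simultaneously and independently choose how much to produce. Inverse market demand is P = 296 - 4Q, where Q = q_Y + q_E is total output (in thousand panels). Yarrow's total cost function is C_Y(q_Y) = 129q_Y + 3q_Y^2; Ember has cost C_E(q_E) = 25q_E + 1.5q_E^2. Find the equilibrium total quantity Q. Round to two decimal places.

28.11

Yarrow's profit: π_Y = (296 - 4Q)q_Y - (129q_Y + 3q_Y²). Setting ∂π_Y/∂q_Y = 0: 167 - 14q_Y - 4(q_E) = 0.
Ember's profit: π_E = (296 - 4Q)q_E - (25q_E + (3/2)q_E²). Setting ∂π_E/∂q_E = 0: 271 - 11q_E - 4(q_Y) = 0.
Best responses: q_Y = (167 - 4q_E)/14, q_E = (271 - 4q_Y)/11.
Solving the pair: q_Y = 251/46, q_E = 521/23.
Total output Q = 251/46 + 521/23 = 1293/46.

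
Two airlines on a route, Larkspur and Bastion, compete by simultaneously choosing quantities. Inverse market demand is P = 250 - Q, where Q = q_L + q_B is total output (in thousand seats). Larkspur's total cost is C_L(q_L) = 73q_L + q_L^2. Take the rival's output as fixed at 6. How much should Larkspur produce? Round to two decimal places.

42.75

With the rival's output fixed at 6, Larkspur's profit is π_L = (250 - 6 - q_L)q_L - (73q_L + q_L²) = (244 - q_L)q_L - (73q_L + q_L²).
∂π_L/∂q_L = 171 - 4q_L = 0, so q_L = 171/4.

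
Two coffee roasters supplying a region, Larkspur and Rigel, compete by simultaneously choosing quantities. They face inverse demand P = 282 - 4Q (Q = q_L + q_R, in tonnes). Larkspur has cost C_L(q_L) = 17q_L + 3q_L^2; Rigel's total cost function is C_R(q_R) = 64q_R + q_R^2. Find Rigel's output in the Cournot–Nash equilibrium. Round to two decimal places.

16.06

Larkspur's profit: π_L = (282 - 4Q)q_L - (17q_L + 3q_L²). Setting ∂π_L/∂q_L = 0: 265 - 14q_L - 4(q_R) = 0.
Rigel's first-order condition: 218 - 10q_R - 4(q_L) = 0.
Rearranging gives the reaction functions q_L = (265 - 4q_R)/14 and q_R = (218 - 4q_L)/10.
Solving the pair: q_L = 889/62, q_R = 498/31.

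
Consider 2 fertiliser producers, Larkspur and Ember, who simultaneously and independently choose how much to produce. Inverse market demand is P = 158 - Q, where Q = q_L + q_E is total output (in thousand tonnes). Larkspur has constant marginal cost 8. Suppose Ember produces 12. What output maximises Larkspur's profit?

69

With the rival's output fixed at 12, Larkspur's profit is π_L = (158 - 12 - q_L)q_L - (8q_L) = (146 - q_L)q_L - (8q_L).
∂π_L/∂q_L = 138 - 2q_L = 0, so q_L = 69.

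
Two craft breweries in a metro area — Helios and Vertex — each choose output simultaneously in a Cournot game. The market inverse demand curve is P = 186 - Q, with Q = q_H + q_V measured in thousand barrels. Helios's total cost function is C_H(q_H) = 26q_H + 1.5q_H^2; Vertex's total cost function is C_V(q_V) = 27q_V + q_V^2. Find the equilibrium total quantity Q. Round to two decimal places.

Helios's profit: π_H = (186 - Q)q_H - (26q_H + (3/2)q_H²). Setting ∂π_H/∂q_H = 0: 160 - 5q_H - (q_V) = 0.
Vertex's profit: π_V = (186 - Q)q_V - (27q_V + q_V²). Setting ∂π_V/∂q_V = 0: 159 - 4q_V - (q_H) = 0.
So q_H = (160 - q_V)/5 and q_V = (159 - q_H)/4.
Solving the pair: q_H = 481/19, q_V = 635/19.
Total output Q = 481/19 + 635/19 = 1116/19.

58.74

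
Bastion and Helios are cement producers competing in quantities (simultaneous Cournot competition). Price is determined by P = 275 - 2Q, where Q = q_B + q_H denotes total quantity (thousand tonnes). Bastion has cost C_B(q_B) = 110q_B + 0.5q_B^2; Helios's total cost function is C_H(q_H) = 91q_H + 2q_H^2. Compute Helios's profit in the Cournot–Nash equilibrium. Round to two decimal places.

1074.38

Bastion's profit: π_B = (275 - 2Q)q_B - (110q_B + (1/2)q_B²). Setting ∂π_B/∂q_B = 0: 165 - 5q_B - 2(q_H) = 0.
Helios's profit: π_H = (275 - 2Q)q_H - (91q_H + 2q_H²). Setting ∂π_H/∂q_H = 0: 184 - 8q_H - 2(q_B) = 0.
Rearranging gives the reaction functions q_B = (165 - 2q_H)/5 and q_H = (184 - 2q_B)/8.
Substituting one into the other gives q_B = 238/9 and q_H = 295/18.
Price P = 275 - 2·(257/6) = 568/3.
Helios's profit: (568/3)·(295/18) - 91·(295/18) - 2(295/18)² = 1074.3827.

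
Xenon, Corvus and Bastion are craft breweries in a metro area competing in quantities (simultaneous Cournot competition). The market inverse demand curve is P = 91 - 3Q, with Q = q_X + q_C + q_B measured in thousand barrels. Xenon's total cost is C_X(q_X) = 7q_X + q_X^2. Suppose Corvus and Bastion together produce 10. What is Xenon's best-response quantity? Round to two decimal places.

With rivals' combined output fixed at 10, Xenon's profit is π_X = (91 - 3·10 - 3q_X)q_X - (7q_X + q_X²) = (61 - 3q_X)q_X - (7q_X + q_X²).
∂π_X/∂q_X = 54 - 8q_X = 0, so q_X = 27/4.

6.75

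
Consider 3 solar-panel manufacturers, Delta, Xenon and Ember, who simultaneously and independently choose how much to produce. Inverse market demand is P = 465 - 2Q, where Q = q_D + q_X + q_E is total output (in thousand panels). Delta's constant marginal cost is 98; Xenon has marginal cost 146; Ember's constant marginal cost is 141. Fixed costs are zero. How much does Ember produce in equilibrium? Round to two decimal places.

Delta's profit: π_D = (465 - 2Q)q_D - (98q_D). Setting ∂π_D/∂q_D = 0: 367 - 4q_D - 2(q_X + q_E) = 0.
Xenon's first-order condition: 319 - 4q_X - 2(q_D + q_E) = 0.
Ember's profit: π_E = (465 - 2Q)q_E - (141q_E). Setting ∂π_E/∂q_E = 0: 324 - 4q_E - 2(q_D + q_X) = 0.
Summing all 3 equations gives 1010 − 8Q = 0, hence Q = 505/4.
Back-substituting: q_D = (367 − 505/2)/2 = 229/4, q_X = (319 − 505/2)/2 = 133/4, q_E = (324 − 505/2)/2 = 143/4.

35.75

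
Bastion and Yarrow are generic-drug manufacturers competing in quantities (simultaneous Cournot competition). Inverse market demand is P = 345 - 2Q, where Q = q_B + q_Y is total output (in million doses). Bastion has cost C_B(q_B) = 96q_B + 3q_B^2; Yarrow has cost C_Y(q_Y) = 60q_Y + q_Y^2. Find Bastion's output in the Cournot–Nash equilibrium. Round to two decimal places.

Bastion's profit: π_B = (345 - 2Q)q_B - (96q_B + 3q_B²). Setting ∂π_B/∂q_B = 0: 249 - 10q_B - 2(q_Y) = 0.
Yarrow's first-order condition: 285 - 6q_Y - 2(q_B) = 0.
Best responses: q_B = (249 - 2q_Y)/10, q_Y = (285 - 2q_B)/6.
Substituting one into the other gives q_B = 33/2 and q_Y = 42.

16.50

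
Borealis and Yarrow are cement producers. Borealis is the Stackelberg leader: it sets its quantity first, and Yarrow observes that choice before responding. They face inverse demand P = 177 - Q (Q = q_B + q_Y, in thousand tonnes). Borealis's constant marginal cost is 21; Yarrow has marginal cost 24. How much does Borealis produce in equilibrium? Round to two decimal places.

The follower Yarrow best-responds to any q_B: π_Y = (177 - Q)q_Y - 24q_Y.
Setting the follower's marginal profit to zero, 153 - q_B - 2q_Y = 0, i.e. q_Y = (153 - q_B)/2.
Borealis substitutes q_Y(q_B) into its own profit: π_B = q_B(177 - q_B - (153 - q_B)/2) - 21q_B = (201/2 - (1/2)q_B)q_B - 21q_B.
Maximising: ∂π_B/∂q_B = 159/2 - q_B = 0, giving q_B = 159/2.
Then q_Y = (153 - 159/2)/2 = 147/4.

79.50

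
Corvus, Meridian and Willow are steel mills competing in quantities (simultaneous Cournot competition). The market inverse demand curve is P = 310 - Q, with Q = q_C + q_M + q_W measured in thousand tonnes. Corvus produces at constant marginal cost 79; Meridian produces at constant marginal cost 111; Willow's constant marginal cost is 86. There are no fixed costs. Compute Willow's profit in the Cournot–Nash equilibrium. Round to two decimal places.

3660.25

Corvus's profit: π_C = (310 - Q)q_C - (79q_C). Setting ∂π_C/∂q_C = 0: 231 - 2q_C - (q_M + q_W) = 0.
Meridian's profit: π_M = (310 - Q)q_M - (111q_M). Setting ∂π_M/∂q_M = 0: 199 - 2q_M - (q_C + q_W) = 0.
Willow's first-order condition: 224 - 2q_W - (q_C + q_M) = 0.
Adding the 3 conditions: 654 − 2Q − 2Q = 0, i.e. Q = 327/2.
Back-substituting: q_C = (231 − 327/2) = 135/2, q_M = (199 − 327/2) = 71/2, q_W = (224 − 327/2) = 121/2.
Price P = 310 - 327/2 = 293/2.
Willow's profit: (293/2 - 86)·(121/2) = 3660.2500.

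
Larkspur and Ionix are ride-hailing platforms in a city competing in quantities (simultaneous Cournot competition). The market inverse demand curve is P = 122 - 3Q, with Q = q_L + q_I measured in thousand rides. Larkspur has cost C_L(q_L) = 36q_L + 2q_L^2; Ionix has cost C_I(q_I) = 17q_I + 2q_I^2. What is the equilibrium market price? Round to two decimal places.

77.92

Larkspur's profit: π_L = (122 - 3Q)q_L - (36q_L + 2q_L²). Setting ∂π_L/∂q_L = 0: 86 - 10q_L - 3(q_I) = 0.
Ionix's profit: π_I = (122 - 3Q)q_I - (17q_I + 2q_I²). Setting ∂π_I/∂q_I = 0: 105 - 10q_I - 3(q_L) = 0.
Best responses: q_L = (86 - 3q_I)/10, q_I = (105 - 3q_L)/10.
Solving the pair: q_L = 545/91, q_I = 792/91.
Total output Q = 191/13, so price P = 122 - 3·(191/13) = 1013/13.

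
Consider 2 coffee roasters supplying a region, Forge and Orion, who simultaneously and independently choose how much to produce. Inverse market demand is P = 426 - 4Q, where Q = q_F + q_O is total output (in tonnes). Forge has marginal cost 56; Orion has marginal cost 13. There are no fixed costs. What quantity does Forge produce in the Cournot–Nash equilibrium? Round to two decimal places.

27.25

Forge's profit: π_F = (426 - 4Q)q_F - (56q_F). Setting ∂π_F/∂q_F = 0: 370 - 8q_F - 4(q_O) = 0.
Orion's profit: π_O = (426 - 4Q)q_O - (13q_O). Setting ∂π_O/∂q_O = 0: 413 - 8q_O - 4(q_F) = 0.
Rearranging gives the reaction functions q_F = (370 - 4q_O)/8 and q_O = (413 - 4q_F)/8.
Solving the pair: q_F = 109/4, q_O = 38.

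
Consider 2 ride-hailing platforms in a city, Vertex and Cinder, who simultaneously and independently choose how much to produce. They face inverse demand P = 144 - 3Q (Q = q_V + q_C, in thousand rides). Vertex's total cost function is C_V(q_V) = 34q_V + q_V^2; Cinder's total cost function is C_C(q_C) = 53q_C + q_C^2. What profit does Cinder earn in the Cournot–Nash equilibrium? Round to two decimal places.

209.46

Vertex's profit: π_V = (144 - 3Q)q_V - (34q_V + q_V²). Setting ∂π_V/∂q_V = 0: 110 - 8q_V - 3(q_C) = 0.
Cinder's first-order condition: 91 - 8q_C - 3(q_V) = 0.
Best responses: q_V = (110 - 3q_C)/8, q_C = (91 - 3q_V)/8.
Substituting one into the other gives q_V = 607/55 and q_C = 398/55.
Price P = 144 - 3·(201/11) = 981/11.
Cinder's profit: (981/11)·(398/55) - 53·(398/55) - (398/55)² = 209.4598.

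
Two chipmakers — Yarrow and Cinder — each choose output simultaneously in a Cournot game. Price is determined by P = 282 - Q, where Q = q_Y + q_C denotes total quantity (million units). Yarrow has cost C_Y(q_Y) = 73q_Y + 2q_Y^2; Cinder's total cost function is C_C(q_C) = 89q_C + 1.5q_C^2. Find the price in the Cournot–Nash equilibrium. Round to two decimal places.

219.90

Yarrow's profit: π_Y = (282 - Q)q_Y - (73q_Y + 2q_Y²). Setting ∂π_Y/∂q_Y = 0: 209 - 6q_Y - (q_C) = 0.
Cinder's profit: π_C = (282 - Q)q_C - (89q_C + (3/2)q_C²). Setting ∂π_C/∂q_C = 0: 193 - 5q_C - (q_Y) = 0.
Best responses: q_Y = (209 - q_C)/6, q_C = (193 - q_Y)/5.
Substituting one into the other gives q_Y = 852/29 and q_C = 949/29.
Total output Q = 1801/29, so price P = 282 - 1801/29 = 219.8966.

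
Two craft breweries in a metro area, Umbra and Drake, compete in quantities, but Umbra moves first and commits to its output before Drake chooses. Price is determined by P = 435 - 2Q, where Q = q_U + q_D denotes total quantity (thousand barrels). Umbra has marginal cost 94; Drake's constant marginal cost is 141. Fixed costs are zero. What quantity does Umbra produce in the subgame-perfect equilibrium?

97

Solve by backward induction. Given q_U, the follower Drake maximises π_D = (435 - 2q_U - 2q_D)q_D - 141q_D.
∂π_D/∂q_D = 294 - 2q_U - 4q_D = 0 gives the reaction function q_D = (294 - 2q_U)/4.
Umbra substitutes q_D(q_U) into its own profit: π_U = q_U(435 - 2q_U - (294 - 2q_U)/2) - 94q_U = (288 - q_U)q_U - 94q_U.
The leader's first-order condition 194 - 2q_U = 0 yields q_U = 97.
Then q_D = (294 - 2·97)/4 = 25.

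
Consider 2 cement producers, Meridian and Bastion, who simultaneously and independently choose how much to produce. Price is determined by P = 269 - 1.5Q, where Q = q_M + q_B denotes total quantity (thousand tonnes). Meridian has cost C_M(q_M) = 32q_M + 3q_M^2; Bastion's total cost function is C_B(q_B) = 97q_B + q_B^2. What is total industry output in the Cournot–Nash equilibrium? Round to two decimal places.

49.58

Meridian's profit: π_M = (269 - 1.5Q)q_M - (32q_M + 3q_M²). Setting ∂π_M/∂q_M = 0: 237 - 9q_M - (3/2)(q_B) = 0.
Bastion's profit: π_B = (269 - 1.5Q)q_B - (97q_B + q_B²). Setting ∂π_B/∂q_B = 0: 172 - 5q_B - (3/2)(q_M) = 0.
So q_M = (237 - (3/2)q_B)/9 and q_B = (172 - (3/2)q_M)/5.
Solving the pair: q_M = 412/19, q_B = 530/19.
Total output Q = 412/19 + 530/19 = 942/19.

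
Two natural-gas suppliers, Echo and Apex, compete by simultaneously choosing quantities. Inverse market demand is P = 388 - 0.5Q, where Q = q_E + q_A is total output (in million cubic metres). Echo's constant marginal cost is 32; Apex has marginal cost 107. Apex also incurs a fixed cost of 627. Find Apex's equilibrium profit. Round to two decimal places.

8803.22

Echo's profit: π_E = (388 - 0.5Q)q_E - (32q_E). Setting ∂π_E/∂q_E = 0: 356 - q_E - (1/2)(q_A) = 0.
Apex's first-order condition: 281 - q_A - (1/2)(q_E) = 0.
Best responses: q_E = (356 - (1/2)q_A), q_A = (281 - (1/2)q_E).
Substituting one into the other gives q_E = 862/3 and q_A = 412/3.
Price P = 388 - (1/2)·(1274/3) = 527/3.
Apex's profit: (527/3 - 107)·(412/3) - 627 = 8803.2222.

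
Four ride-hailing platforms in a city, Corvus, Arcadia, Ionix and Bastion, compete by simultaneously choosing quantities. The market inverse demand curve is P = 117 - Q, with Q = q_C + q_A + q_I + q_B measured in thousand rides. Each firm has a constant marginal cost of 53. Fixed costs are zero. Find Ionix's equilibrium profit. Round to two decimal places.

163.84

A representative firm's profit is π_i = q_i(117 - Q) - 53q_i.
First-order condition (treating rivals' output as given): 64 - 2q_i - Σ_{j≠i} q_j = 0.
With identical firms every q_j equals q_i, so Σ_{j≠i} q_j = 3q_i and 64 = 5q_i, giving q_i = 64/5.
Price P = 117 - 256/5 = 329/5.
Ionix's profit: (329/5 - 53)·(64/5) = 163.8400.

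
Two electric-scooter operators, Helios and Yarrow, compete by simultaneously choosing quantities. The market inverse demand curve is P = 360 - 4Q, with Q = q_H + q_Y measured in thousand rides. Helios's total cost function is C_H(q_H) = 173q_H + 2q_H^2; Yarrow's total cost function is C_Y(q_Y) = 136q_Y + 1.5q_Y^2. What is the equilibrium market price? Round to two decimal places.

253.07

Helios's profit: π_H = (360 - 4Q)q_H - (173q_H + 2q_H²). Setting ∂π_H/∂q_H = 0: 187 - 12q_H - 4(q_Y) = 0.
Yarrow's profit: π_Y = (360 - 4Q)q_Y - (136q_Y + (3/2)q_Y²). Setting ∂π_Y/∂q_Y = 0: 224 - 11q_Y - 4(q_H) = 0.
So q_H = (187 - 4q_Y)/12 and q_Y = (224 - 4q_H)/11.
Substituting one into the other gives q_H = 1161/116 and q_Y = 485/29.
Total output Q = 26.7328, so price P = 360 - 4·26.7328 = 253.0690.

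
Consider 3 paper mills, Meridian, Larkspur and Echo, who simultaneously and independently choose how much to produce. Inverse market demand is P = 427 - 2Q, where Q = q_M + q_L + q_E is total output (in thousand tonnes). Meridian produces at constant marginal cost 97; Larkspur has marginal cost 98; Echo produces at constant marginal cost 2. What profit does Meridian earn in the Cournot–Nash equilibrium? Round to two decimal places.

Meridian's profit: π_M = (427 - 2Q)q_M - (97q_M). Setting ∂π_M/∂q_M = 0: 330 - 4q_M - 2(q_L + q_E) = 0.
Larkspur's first-order condition: 329 - 4q_L - 2(q_M + q_E) = 0.
Echo's profit: π_E = (427 - 2Q)q_E - (2q_E). Setting ∂π_E/∂q_E = 0: 425 - 4q_E - 2(q_M + q_L) = 0.
Adding the 3 conditions: 1084 − 4Q − 4Q = 0, i.e. Q = 271/2.
Back-substituting: q_M = (330 − 271)/2 = 59/2, q_L = (329 − 271)/2 = 29, q_E = (425 − 271)/2 = 77.
Price P = 427 - 2·(271/2) = 156.
Meridian's profit: (156 - 97)·(59/2) = 1740.5000.

1740.50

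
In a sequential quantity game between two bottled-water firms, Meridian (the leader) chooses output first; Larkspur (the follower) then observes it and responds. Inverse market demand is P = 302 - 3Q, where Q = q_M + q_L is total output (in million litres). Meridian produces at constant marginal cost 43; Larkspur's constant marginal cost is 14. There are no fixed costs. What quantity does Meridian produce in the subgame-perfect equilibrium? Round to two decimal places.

38.33

The follower Larkspur best-responds to any q_M: π_L = (302 - 3Q)q_L - 14q_L.
Follower FOC: 288 - 3q_M - 6q_L = 0, so q_L(q_M) = (288 - 3q_M)/6.
The leader anticipates this reaction. Substituting into P = 302 - 3Q gives P = 158 - (3/2)q_M, so π_M = (158 - (3/2)q_M)q_M - 43q_M.
The leader's first-order condition 115 - 3q_M = 0 yields q_M = 115/3.
Then q_L = (288 - 3·(115/3))/6 = 173/6.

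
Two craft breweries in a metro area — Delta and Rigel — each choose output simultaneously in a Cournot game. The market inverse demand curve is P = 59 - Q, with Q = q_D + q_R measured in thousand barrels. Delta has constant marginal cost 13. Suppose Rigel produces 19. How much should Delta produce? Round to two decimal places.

13.50

With the rival's output fixed at 19, Delta's profit is π_D = (59 - 19 - q_D)q_D - (13q_D) = (40 - q_D)q_D - (13q_D).
∂π_D/∂q_D = 27 - 2q_D = 0, so q_D = 27/2.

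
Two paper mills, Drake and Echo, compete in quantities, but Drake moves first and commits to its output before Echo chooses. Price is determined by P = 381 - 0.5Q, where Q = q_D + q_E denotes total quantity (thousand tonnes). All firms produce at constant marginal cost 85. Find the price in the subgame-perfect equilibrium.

Solve by backward induction. Given q_D, the follower Echo maximises π_E = (381 - (1/2)q_D - (1/2)q_E)q_E - 85q_E.
∂π_E/∂q_E = 296 - (1/2)q_D - q_E = 0 gives the reaction function q_E = (296 - (1/2)q_D).
The leader anticipates this reaction. Substituting into P = 381 - 0.5Q gives P = 233 - (1/4)q_D, so π_D = (233 - (1/4)q_D)q_D - 85q_D.
Leader FOC: 148 - (1/2)q_D = 0, so q_D = 296.
Then q_E = (296 - (1/2)·296) = 148.
Total output Q = 444, so price P = 381 - (1/2)·444 = 159.

159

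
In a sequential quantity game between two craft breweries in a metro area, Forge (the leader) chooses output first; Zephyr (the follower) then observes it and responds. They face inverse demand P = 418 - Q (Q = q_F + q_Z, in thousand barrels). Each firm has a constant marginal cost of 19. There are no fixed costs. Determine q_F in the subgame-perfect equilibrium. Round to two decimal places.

199.50

Solve by backward induction. Given q_F, the follower Zephyr maximises π_Z = (418 - q_F - q_Z)q_Z - 19q_Z.
∂π_Z/∂q_Z = 399 - q_F - 2q_Z = 0 gives the reaction function q_Z = (399 - q_F)/2.
The leader anticipates this reaction. Substituting into P = 418 - Q gives P = 437/2 - (1/2)q_F, so π_F = (437/2 - (1/2)q_F)q_F - 19q_F.
Maximising: ∂π_F/∂q_F = 399/2 - q_F = 0, giving q_F = 399/2.
Then q_Z = (399 - 399/2)/2 = 399/4.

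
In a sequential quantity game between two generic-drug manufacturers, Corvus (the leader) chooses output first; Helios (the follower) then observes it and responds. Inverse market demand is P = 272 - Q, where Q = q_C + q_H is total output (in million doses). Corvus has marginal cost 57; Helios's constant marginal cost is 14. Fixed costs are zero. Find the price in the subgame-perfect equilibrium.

100

The follower Helios best-responds to any q_C: π_H = (272 - Q)q_H - 14q_H.
Setting the follower's marginal profit to zero, 258 - q_C - 2q_H = 0, i.e. q_H = (258 - q_C)/2.
The leader anticipates this reaction. Substituting into P = 272 - Q gives P = 143 - (1/2)q_C, so π_C = (143 - (1/2)q_C)q_C - 57q_C.
Leader FOC: 86 - q_C = 0, so q_C = 86.
Then q_H = (258 - 86)/2 = 86.
Total output Q = 172, so price P = 272 - 172 = 100.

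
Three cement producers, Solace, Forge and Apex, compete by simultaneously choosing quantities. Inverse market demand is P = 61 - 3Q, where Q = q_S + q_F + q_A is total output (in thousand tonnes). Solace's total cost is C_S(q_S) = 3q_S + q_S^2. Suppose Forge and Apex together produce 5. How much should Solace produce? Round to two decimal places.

With rivals' combined output fixed at 5, Solace's profit is π_S = (61 - 3·5 - 3q_S)q_S - (3q_S + q_S²) = (46 - 3q_S)q_S - (3q_S + q_S²).
∂π_S/∂q_S = 43 - 8q_S = 0, so q_S = 43/8.

5.38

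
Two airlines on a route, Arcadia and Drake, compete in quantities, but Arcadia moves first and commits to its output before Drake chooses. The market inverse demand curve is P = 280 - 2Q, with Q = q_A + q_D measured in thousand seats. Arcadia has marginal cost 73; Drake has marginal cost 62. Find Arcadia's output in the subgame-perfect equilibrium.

Solve by backward induction. Given q_A, the follower Drake maximises π_D = (280 - 2q_A - 2q_D)q_D - 62q_D.
∂π_D/∂q_D = 218 - 2q_A - 4q_D = 0 gives the reaction function q_D = (218 - 2q_A)/4.
Arcadia substitutes q_D(q_A) into its own profit: π_A = q_A(280 - 2q_A - (218 - 2q_A)/2) - 73q_A = (171 - q_A)q_A - 73q_A.
The leader's first-order condition 98 - 2q_A = 0 yields q_A = 49.
Then q_D = (218 - 2·49)/4 = 30.

49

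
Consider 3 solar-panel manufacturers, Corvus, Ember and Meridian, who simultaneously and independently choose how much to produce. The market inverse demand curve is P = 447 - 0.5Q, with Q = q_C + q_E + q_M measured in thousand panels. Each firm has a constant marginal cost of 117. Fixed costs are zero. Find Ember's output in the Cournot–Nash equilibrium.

165

Each firm earns π_i = (447 - 0.5Q)q_i - 117q_i.
Setting ∂π_i/∂q_i = 0 with rivals' quantities fixed: 330 - q_i - (1/2)·Σ_{j≠i} q_j = 0.
By symmetry each firm produces the same amount; substituting Σ_{j≠i} q_j = 2q_i yields q_i = 330/2 = 165.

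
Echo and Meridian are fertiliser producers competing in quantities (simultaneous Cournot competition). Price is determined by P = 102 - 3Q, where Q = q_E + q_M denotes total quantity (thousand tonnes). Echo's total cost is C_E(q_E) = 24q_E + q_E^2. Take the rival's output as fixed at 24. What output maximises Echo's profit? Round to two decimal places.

0.75

With the rival's output fixed at 24, Echo's profit is π_E = (102 - 3·24 - 3q_E)q_E - (24q_E + q_E²) = (30 - 3q_E)q_E - (24q_E + q_E²).
∂π_E/∂q_E = 6 - 8q_E = 0, so q_E = 3/4.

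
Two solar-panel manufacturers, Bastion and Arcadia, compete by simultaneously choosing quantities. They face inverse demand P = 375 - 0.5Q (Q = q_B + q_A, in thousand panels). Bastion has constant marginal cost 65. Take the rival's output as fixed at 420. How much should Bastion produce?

With the rival's output fixed at 420, Bastion's profit is π_B = (375 - (1/2)·420 - (1/2)q_B)q_B - (65q_B) = (165 - (1/2)q_B)q_B - (65q_B).
∂π_B/∂q_B = 100 - q_B = 0, so q_B = 100.

100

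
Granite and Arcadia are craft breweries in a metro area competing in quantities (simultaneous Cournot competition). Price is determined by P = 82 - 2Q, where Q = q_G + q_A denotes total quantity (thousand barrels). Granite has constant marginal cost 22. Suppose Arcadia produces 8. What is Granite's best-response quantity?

With the rival's output fixed at 8, Granite's profit is π_G = (82 - 2·8 - 2q_G)q_G - (22q_G) = (66 - 2q_G)q_G - (22q_G).
∂π_G/∂q_G = 44 - 4q_G = 0, so q_G = 11.

11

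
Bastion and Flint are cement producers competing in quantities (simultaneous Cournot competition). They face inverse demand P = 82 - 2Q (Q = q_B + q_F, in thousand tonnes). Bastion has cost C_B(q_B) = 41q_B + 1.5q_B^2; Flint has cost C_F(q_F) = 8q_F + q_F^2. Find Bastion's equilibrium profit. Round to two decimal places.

Bastion's profit: π_B = (82 - 2Q)q_B - (41q_B + (3/2)q_B²). Setting ∂π_B/∂q_B = 0: 41 - 7q_B - 2(q_F) = 0.
Flint's first-order condition: 74 - 6q_F - 2(q_B) = 0.
Rearranging gives the reaction functions q_B = (41 - 2q_F)/7 and q_F = (74 - 2q_B)/6.
Solving the pair: q_B = 49/19, q_F = 218/19.
Price P = 82 - 2·(267/19) = 1024/19.
Bastion's profit: (1024/19)·(49/19) - 41·(49/19) - (3/2)(49/19)² = 23.2784.

23.28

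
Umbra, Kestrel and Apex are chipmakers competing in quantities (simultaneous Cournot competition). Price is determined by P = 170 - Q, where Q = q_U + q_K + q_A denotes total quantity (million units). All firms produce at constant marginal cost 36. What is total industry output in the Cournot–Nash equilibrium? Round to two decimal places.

100.50

Each firm earns π_i = (170 - Q)q_i - 36q_i.
First-order condition (treating rivals' output as given): 134 - 2q_i - Σ_{j≠i} q_j = 0.
With identical firms every q_j equals q_i, so Σ_{j≠i} q_j = 2q_i and 134 = 4q_i, giving q_i = 67/2.
Total output Q = 67/2 + 67/2 + 67/2 = 201/2.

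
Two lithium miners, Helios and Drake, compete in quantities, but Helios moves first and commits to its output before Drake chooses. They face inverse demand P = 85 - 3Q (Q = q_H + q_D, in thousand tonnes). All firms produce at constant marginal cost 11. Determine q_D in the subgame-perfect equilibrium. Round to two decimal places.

The follower Drake best-responds to any q_H: π_D = (85 - 3Q)q_D - 11q_D.
Setting the follower's marginal profit to zero, 74 - 3q_H - 6q_D = 0, i.e. q_D = (74 - 3q_H)/6.
Helios substitutes q_D(q_H) into its own profit: π_H = q_H(85 - 3q_H - (74 - 3q_H)/2) - 11q_H = (48 - (3/2)q_H)q_H - 11q_H.
The leader's first-order condition 37 - 3q_H = 0 yields q_H = 37/3.
Then q_D = (74 - 3·(37/3))/6 = 37/6.

6.17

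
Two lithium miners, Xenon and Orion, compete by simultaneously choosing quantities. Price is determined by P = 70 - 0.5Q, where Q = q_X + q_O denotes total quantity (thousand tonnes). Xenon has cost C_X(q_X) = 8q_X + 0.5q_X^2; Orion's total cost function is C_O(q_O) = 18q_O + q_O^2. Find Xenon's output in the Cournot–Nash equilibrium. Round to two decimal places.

27.83

Xenon's profit: π_X = (70 - 0.5Q)q_X - (8q_X + (1/2)q_X²). Setting ∂π_X/∂q_X = 0: 62 - 2q_X - (1/2)(q_O) = 0.
Orion's profit: π_O = (70 - 0.5Q)q_O - (18q_O + q_O²). Setting ∂π_O/∂q_O = 0: 52 - 3q_O - (1/2)(q_X) = 0.
Best responses: q_X = (62 - (1/2)q_O)/2, q_O = (52 - (1/2)q_X)/3.
Substituting one into the other gives q_X = 640/23 and q_O = 292/23.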